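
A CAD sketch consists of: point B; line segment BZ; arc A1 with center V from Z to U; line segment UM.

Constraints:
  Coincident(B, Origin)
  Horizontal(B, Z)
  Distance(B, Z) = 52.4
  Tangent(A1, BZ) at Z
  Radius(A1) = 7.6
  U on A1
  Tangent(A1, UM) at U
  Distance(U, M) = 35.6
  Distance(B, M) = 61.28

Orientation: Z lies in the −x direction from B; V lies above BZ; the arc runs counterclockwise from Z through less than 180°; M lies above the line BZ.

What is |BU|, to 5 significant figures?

45.405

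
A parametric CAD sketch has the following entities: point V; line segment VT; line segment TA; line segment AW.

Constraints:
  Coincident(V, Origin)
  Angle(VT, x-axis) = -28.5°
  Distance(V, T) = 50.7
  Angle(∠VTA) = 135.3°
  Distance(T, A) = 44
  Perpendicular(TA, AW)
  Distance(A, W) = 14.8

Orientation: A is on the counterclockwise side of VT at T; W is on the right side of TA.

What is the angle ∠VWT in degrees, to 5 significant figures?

13.640°

∠VTA = 135.3°, so TA runs at -28.5° + (180° − 135.3°) = 16.200° from the x-axis; with |TA| = 44.0, A = T + 44.0·(cos 16.200°, sin 16.200°) = (86.809, -11.916). TA is perpendicular to AW; with |AW| = 14.8 on the right of TA, W = A + 14.8·(0.27899, -0.96029) = (90.938, -26.129). Then cos ∠VWT = WV·WT / (|WV||WT|), giving 13.640°.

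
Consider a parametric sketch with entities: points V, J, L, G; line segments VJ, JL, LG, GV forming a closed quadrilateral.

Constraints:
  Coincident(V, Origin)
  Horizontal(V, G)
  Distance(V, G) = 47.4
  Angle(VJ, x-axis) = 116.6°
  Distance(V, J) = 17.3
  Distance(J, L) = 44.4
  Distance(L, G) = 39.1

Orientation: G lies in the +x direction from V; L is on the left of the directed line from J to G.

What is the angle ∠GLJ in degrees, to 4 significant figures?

86.37°

Checks: |JL| = 44.40 ✓; |LG| = 39.10 ✓.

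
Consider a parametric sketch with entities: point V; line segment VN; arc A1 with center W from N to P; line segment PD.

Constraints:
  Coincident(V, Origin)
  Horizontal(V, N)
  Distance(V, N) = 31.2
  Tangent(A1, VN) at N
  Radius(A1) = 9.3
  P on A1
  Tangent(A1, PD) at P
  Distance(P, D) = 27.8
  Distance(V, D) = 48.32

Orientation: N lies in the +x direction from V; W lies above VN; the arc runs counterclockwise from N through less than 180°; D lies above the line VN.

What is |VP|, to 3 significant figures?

41.8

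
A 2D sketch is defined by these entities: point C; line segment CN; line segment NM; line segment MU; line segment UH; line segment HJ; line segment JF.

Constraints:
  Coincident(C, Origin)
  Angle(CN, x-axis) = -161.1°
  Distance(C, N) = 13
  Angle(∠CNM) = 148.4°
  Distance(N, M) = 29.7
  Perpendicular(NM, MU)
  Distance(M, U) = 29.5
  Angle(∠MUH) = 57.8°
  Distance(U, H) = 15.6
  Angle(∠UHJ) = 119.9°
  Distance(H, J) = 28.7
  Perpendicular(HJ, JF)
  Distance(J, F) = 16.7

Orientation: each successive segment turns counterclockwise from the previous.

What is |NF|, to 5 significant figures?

35.008

C is at the origin; CN runs at -161.1° with length 13.0, so N = (-12.299, -4.2109). ∠CNM = 148.4° gives NM at -129.50° from the x-axis; with |NM| = 29.7, M = (-31.191, -27.128). NM ⟂ MU, so MU runs at -39.500°; with |MU| = 29.5, U = (-8.4277, -45.892). ∠MUH = 57.8° gives UH at 82.700° from the x-axis; with |UH| = 15.6, H = (-6.4455, -30.419). ∠UHJ = 119.9° gives HJ at 142.80° from the x-axis; with |HJ| = 28.7, J = (-29.306, -13.067). The perpendicularity gives JF at right angles to HJ, so JF runs at -127.20°; with |JF| = 16.7, F = (-39.403, -26.369). Then |NF| = |F − N| = 35.008.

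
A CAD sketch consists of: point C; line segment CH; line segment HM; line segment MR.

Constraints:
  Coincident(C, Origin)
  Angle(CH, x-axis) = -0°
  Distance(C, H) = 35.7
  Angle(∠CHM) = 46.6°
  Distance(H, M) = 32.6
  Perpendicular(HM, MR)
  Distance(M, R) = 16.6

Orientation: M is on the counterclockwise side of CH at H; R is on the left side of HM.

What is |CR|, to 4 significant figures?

12.34

C is at the origin; CH runs at -0.0° with length 35.7, so H = 35.7·(cos -0.0°, sin -0.0°) = (35.70, -0.000). ∠CHM = 46.6°, so HM runs at -0.0° + (180° − 46.6°) = 133.4° from the x-axis; with |HM| = 32.6, M = H + 32.6·(cos 133.4°, sin 133.4°) = (13.30, 23.69). HM is perpendicular to MR; with |MR| = 16.6 on the left of HM, R = M + 16.6·(-0.7266, -0.6871) = (1.240, 12.28). Then |CR| = |R − C| = 12.34.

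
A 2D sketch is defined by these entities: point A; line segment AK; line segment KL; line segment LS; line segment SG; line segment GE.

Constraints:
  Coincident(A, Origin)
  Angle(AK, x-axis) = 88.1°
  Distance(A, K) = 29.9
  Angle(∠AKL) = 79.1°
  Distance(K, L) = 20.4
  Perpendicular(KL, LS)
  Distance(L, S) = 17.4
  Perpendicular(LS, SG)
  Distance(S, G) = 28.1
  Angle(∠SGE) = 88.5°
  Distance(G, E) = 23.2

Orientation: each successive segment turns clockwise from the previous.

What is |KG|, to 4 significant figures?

19.03

A is at the origin; AK runs at 88.1° with length 29.9, so K = (0.9913, 29.88). ∠AKL = 79.1° gives KL at -12.80° from the x-axis; with |KL| = 20.4, L = (20.88, 25.36). KL is perpendicular to LS, so LS runs at -102.8°; with |LS| = 17.4, S = (17.03, 8.396). LS ⟂ SG, so SG runs at 167.2°; with |SG| = 28.1, G = (-10.37, 14.62). Then |KG| = |G − K| = 19.03.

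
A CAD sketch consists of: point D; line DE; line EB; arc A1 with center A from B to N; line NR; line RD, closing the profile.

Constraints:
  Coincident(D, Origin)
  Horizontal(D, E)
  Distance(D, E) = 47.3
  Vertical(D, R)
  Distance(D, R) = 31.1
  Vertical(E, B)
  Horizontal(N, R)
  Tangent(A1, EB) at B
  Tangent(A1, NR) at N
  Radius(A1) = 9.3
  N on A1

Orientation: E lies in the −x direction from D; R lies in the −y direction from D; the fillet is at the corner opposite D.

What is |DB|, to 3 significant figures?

52.1

The virtual corner opposite D is at (-47.3, -31.1). Since A1 is tangent to EB there, AB ⟂ EB and since A1 is tangent to NR there, AN ⟂ NR, with radius 9.3, so the center A sits 9.3 in from both sides at A = (-38.0, -21.8). That places the tangent points at B = (-47.3, -21.8) on EB and N = (-38.0, -31.1) on NR. Then |DB| = |B − D| = 52.1.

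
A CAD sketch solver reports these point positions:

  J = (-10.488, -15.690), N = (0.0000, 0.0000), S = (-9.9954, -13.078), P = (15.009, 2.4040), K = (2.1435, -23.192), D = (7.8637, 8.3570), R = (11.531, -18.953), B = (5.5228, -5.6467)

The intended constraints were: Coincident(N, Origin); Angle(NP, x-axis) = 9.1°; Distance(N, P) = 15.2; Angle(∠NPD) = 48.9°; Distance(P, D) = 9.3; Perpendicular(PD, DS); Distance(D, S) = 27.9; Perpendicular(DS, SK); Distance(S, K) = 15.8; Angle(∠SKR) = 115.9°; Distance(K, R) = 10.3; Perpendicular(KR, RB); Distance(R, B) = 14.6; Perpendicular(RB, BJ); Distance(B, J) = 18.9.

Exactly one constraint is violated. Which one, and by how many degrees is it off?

Perpendicular(RB, BJ) — off by 7.80°.

N = (0.00, 0.00) ✓; NP at 9.100° ✓; |NP| = 15.20 ✓; ∠NPD = 48.90° ✓; |PD| = 9.300 ✓; ∠(PD, DS) = 90.00° ✓; |DS| = 27.90 ✓; ∠(DS, SK) = 90.00° ✓; |SK| = 15.80 ✓; ∠SKR = 115.9° ✓; |KR| = 10.30 ✓; ∠(KR, RB) = 90.00° ✓; |RB| = 14.60 ✓; ∠(RB, BJ) = 97.80° ✗; |BJ| = 18.90 ✓.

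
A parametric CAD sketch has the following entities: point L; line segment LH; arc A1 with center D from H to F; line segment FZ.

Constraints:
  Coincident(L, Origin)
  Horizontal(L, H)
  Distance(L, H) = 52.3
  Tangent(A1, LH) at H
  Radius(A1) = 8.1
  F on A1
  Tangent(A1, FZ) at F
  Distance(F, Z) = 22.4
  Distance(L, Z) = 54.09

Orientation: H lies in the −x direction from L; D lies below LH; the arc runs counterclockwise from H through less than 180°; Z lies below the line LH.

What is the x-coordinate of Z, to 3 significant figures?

-44.6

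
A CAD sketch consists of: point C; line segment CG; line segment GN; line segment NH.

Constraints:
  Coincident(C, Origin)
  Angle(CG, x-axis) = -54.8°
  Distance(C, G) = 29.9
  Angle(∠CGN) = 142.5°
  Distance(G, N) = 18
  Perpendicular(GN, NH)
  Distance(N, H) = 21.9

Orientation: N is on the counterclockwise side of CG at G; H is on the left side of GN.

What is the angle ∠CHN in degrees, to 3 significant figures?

84.9°

∠CGN = 142.5°, so GN runs at -54.8° + (180° − 142.5°) = -17.3° from the x-axis; with |GN| = 18.0, N = G + 18.0·(cos -17.3°, sin -17.3°) = (34.4, -29.8). GN is perpendicular to NH; with |NH| = 21.9 on the left of GN, H = N + 21.9·(0.297, 0.955) = (40.9, -8.88). Then cos ∠CHN = HC·HN / (|HC||HN|), giving 84.9°.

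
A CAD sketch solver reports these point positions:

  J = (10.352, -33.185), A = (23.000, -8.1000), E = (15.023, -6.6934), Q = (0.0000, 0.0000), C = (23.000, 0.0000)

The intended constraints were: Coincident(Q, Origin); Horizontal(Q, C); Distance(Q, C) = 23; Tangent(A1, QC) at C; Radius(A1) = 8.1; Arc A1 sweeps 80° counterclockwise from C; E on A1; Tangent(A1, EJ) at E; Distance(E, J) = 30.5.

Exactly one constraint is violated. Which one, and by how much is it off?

Distance(E, J) = 30.5 — off by 3.60.

Q = (0.00, 0.00) ✓; Q.y = 0.00, C.y = 0.00 ✓; |QC| = 23.00 ✓; ∠(AC, CQ) = 90.00° ✓; |AC| = 8.100 ✓; bearing(A→E) − bearing(A→C) = 80.00° ✓; |AE| = 8.100 ✓; ∠(AE, EJ) = 90.00° ✓; |EJ| = 26.90 ✗.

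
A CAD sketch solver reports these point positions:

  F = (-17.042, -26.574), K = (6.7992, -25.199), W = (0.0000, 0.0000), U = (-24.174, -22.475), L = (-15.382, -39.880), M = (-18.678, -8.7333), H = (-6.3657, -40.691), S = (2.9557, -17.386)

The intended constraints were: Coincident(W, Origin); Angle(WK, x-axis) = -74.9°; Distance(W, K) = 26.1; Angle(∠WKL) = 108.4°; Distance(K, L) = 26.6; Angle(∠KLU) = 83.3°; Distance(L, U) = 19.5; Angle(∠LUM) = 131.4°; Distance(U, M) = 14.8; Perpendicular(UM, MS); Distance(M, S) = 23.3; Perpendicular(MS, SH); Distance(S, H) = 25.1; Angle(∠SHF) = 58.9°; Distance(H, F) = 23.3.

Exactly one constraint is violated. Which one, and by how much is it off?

Distance(H, F) = 23.3 — off by 5.60.

W = (0.00, 0.00) ✓; WK at -74.90° ✓; |WK| = 26.10 ✓; ∠WKL = 108.4° ✓; |KL| = 26.60 ✓; ∠KLU = 83.30° ✓; |LU| = 19.50 ✓; ∠LUM = 131.4° ✓; |UM| = 14.80 ✓; ∠(UM, MS) = 90.00° ✓; |MS| = 23.30 ✓; ∠(MS, SH) = 90.00° ✓; |SH| = 25.10 ✓; ∠SHF = 58.90° ✓; |HF| = 17.70 ✗.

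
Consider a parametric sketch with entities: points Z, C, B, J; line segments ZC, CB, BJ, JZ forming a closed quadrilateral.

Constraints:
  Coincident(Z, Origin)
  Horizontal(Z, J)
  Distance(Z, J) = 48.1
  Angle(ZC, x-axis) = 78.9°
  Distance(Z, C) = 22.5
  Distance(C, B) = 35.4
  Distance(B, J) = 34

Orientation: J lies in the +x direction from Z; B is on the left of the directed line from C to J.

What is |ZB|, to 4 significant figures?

50.13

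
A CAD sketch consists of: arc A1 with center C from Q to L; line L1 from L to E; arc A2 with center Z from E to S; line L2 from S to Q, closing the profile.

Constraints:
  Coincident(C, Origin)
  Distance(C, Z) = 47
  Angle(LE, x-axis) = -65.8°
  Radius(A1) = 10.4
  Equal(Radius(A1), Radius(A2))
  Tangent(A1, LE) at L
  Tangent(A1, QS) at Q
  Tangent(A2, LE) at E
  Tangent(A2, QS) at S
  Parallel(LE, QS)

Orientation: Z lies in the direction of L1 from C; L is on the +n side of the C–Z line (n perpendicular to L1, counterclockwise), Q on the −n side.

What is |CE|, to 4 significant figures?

48.14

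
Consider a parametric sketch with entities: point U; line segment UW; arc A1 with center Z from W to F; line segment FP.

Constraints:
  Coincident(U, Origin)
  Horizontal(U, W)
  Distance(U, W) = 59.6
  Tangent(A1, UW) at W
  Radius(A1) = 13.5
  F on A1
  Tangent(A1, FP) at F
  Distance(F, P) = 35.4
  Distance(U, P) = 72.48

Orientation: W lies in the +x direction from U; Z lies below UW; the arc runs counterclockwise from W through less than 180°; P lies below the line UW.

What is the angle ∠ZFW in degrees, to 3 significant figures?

40.4°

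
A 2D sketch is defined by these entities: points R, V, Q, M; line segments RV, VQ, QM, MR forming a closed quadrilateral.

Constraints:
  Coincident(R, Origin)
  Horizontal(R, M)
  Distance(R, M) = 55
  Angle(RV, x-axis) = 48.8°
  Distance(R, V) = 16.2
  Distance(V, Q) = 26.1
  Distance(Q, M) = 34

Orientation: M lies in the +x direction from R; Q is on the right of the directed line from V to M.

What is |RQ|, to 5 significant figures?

25.282

R is at the origin; RM is horizontal with |RM| = 55.0 and M in +x, so M = (55.0, 0). RV runs at 48.8° with |RV| = 16.2, so V = (10.671, 12.189). Q is determined by |VQ| = 26.1 and |QM| = 34.0 together: it lies at the intersection of circle(V, 26.1) and circle(M, 34.0). With |VM| = 45.975, the foot of the radical line on VM is 17.824 from V and the perpendicular offset is √(26.1² − 17.824²) = 19.066. Taking the right-of-VM solution: Q = (22.802, -10.921).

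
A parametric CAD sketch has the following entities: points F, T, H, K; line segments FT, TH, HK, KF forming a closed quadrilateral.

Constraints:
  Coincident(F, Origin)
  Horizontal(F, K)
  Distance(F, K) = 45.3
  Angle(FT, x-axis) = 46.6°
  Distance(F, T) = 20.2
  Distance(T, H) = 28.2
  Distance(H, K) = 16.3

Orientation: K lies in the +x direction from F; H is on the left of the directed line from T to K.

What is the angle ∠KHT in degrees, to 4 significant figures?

98.87°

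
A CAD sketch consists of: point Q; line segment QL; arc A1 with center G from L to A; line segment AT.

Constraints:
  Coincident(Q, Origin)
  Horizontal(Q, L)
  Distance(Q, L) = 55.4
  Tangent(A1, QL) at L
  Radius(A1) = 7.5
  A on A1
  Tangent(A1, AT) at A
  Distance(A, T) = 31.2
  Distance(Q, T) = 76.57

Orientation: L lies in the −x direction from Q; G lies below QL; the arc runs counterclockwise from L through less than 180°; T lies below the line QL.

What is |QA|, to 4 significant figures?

63.18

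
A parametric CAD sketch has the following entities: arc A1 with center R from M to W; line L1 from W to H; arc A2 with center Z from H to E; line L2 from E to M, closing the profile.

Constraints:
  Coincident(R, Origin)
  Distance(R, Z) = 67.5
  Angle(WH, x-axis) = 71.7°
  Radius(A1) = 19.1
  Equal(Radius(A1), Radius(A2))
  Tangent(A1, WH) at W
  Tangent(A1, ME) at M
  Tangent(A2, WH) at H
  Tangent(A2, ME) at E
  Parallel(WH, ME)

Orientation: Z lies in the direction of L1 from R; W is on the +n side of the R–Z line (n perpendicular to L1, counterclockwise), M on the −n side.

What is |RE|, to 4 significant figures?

70.15

The slot axis is L1's direction at 71.7°, so u = (cos 71.7°, sin 71.7°) = (0.3140, 0.9494) and n = (−sin 71.7°, cos 71.7°) = (-0.9494, 0.3140). R is at the origin and Z lies 67.5 along u from R, so Z = 67.5·u = (21.19, 64.09). Tangency of A1 to both parallel lines with radius 19.1 puts W and M at R ± 19.1·n: W = (-18.13, 5.997), M = (18.13, -5.997). Equal radii place H and E the same way about Z: H = Z + 19.1·n = (3.060, 70.08), E = Z − 19.1·n = (39.33, 58.09). Then |RE| = |E − R| = 70.15.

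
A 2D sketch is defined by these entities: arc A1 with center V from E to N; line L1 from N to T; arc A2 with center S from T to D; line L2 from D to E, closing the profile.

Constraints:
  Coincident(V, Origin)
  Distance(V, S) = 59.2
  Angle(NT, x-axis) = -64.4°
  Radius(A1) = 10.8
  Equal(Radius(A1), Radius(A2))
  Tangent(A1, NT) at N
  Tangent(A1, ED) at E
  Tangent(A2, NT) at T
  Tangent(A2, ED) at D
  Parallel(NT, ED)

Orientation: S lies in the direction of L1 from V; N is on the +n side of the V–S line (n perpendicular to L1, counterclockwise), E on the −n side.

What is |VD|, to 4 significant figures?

60.18

The slot axis is L1's direction at -64.4°, so u = (cos -64.4°, sin -64.4°) = (0.4321, -0.9018) and n = (−sin -64.4°, cos -64.4°) = (0.9018, 0.4321). V is at the origin and S lies 59.2 along u from V, so S = 59.2·u = (25.58, -53.39). Tangency of A1 to both parallel lines with radius 10.8 puts N and E at V ± 10.8·n: N = (9.740, 4.667), E = (-9.740, -4.667). Equal radii place T and D the same way about S: T = S + 10.8·n = (35.32, -48.72), D = S − 10.8·n = (15.84, -58.06). Then |VD| = |D − V| = 60.18.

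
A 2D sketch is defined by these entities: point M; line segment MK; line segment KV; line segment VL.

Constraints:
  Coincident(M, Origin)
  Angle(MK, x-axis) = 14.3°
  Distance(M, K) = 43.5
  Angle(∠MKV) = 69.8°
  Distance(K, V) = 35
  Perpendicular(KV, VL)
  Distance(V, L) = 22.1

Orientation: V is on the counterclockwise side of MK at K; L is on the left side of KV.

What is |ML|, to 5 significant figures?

27.382

M is at the origin; MK runs at 14.3° with length 43.5, so K = 43.5·(cos 14.3°, sin 14.3°) = (42.152, 10.744). ∠MKV = 69.8°, so KV runs at 14.3° + (180° − 69.8°) = 124.50° from the x-axis; with |KV| = 35.0, V = K + 35.0·(cos 124.50°, sin 124.50°) = (22.328, 39.589). KV is perpendicular to VL; with |VL| = 22.1 on the left of KV, L = V + 22.1·(-0.82413, -0.56641) = (4.1148, 27.071). Then |ML| = |L − M| = 27.382.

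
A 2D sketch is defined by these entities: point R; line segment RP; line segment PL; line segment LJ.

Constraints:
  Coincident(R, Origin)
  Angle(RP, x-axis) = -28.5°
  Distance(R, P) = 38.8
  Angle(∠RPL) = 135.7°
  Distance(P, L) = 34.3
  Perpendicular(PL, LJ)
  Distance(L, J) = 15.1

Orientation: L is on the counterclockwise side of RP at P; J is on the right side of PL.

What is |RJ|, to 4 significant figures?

75.06

R is at the origin; RP runs at -28.5° with length 38.8, so P = 38.8·(cos -28.5°, sin -28.5°) = (34.10, -18.51). ∠RPL = 135.7°, so PL runs at -28.5° + (180° − 135.7°) = 15.80° from the x-axis; with |PL| = 34.3, L = P + 34.3·(cos 15.80°, sin 15.80°) = (67.10, -9.175). PL is perpendicular to LJ; with |LJ| = 15.1 on the right of PL, J = L + 15.1·(0.2723, -0.9622) = (71.21, -23.70). Then |RJ| = |J − R| = 75.06.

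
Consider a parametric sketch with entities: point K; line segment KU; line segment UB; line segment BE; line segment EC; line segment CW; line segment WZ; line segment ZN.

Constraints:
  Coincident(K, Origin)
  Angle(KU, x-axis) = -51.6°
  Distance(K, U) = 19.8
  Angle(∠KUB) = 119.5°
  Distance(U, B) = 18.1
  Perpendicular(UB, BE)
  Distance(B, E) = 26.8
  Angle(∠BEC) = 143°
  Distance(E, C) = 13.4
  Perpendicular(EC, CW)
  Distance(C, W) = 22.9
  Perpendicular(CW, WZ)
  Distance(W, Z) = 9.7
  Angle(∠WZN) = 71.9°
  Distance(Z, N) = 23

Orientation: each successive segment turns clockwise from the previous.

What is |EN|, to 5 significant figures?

10.895

K is at the origin; KU runs at -51.6° with length 19.8, so U = (12.299, -15.517). ∠KUB = 119.5° gives UB at -112.10° from the x-axis; with |UB| = 18.1, B = (5.4891, -32.287). UB ⟂ BE, so BE runs at 157.90°; with |BE| = 26.8, E = (-19.342, -22.204). ∠BEC = 143.0° gives EC at 120.90° from the x-axis; with |EC| = 13.4, C = (-26.223, -10.706). EC ⟂ CW, so CW runs at 30.900°; with |CW| = 22.9, W = (-6.5737, 1.0537). CW is perpendicular to WZ, so WZ runs at -59.100°; with |WZ| = 9.7, Z = (-1.5923, -7.2696). ∠WZN = 71.9° gives ZN at -167.20° from the x-axis; with |ZN| = 23.0, N = (-24.021, -12.365). Then |EN| = |N − E| = 10.895.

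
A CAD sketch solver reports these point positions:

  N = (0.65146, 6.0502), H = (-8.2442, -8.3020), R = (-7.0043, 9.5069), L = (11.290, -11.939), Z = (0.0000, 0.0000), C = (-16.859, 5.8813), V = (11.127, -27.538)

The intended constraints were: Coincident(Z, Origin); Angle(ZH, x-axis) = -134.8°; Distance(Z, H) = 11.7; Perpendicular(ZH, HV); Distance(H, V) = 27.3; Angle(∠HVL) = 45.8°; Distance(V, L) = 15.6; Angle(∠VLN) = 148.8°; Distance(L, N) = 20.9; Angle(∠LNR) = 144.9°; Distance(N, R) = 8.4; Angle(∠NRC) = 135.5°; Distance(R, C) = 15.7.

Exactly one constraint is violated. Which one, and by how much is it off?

Distance(R, C) = 15.7 — off by 5.20.

Z = (0.00, 0.00) ✓; ZH at -134.8° ✓; |ZH| = 11.70 ✓; ∠(ZH, HV) = 90.00° ✓; |HV| = 27.30 ✓; ∠HVL = 45.80° ✓; |VL| = 15.60 ✓; ∠VLN = 148.8° ✓; |LN| = 20.90 ✓; ∠LNR = 144.9° ✓; |NR| = 8.400 ✓; ∠NRC = 135.5° ✓; |RC| = 10.50 ✗.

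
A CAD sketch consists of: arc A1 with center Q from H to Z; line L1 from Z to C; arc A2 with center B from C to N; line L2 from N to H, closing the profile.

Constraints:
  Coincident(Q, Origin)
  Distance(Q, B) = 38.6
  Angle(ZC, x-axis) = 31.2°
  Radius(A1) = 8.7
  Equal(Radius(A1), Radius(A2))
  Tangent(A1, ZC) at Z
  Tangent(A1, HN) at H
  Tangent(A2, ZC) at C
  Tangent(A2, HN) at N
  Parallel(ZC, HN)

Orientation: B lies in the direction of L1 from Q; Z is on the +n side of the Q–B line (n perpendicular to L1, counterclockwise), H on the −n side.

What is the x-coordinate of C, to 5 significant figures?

28.510

The slot axis is L1's direction at 31.2°, so u = (cos 31.2°, sin 31.2°) = (0.85536, 0.51803) and n = (−sin 31.2°, cos 31.2°) = (-0.51803, 0.85536). Q is at the origin and B lies 38.6 along u from Q, so B = 38.6·u = (33.017, 19.996). Tangency of A1 to both parallel lines with radius 8.7 puts Z and H at Q ± 8.7·n: Z = (-4.5068, 7.4417), H = (4.5068, -7.4417). Equal radii place C and N the same way about B: C = B + 8.7·n = (28.510, 27.438), N = B − 8.7·n = (37.524, 12.554). So C.x = 28.510.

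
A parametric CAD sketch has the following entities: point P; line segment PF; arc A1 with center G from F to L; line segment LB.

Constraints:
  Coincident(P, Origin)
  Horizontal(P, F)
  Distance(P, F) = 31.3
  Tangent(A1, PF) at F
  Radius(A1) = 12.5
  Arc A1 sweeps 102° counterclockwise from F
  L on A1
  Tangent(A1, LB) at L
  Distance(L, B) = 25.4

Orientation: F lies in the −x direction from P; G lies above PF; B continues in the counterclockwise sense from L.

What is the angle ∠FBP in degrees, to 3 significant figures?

41.2°

P is at the origin; PF is horizontal with |PF| = 31.3 and F on the −x side, so F = (-31.3, 0.00). Tangency of A1 to PF means the radius GF is perpendicular to PF, so G = F + (0, 12.5) = (-31.3, 12.5). On A1, F sits at bearing -90° from G; a 102° counterclockwise sweep puts L at bearing 12°, so L = G + 12.5·(cos 12°, sin 12°) = (-19.1, 15.1). A1 meets LB tangentially, so GL is at right angles to LB, so LB runs along (−sin 12°, cos 12°); with |LB| = 25.4, B = (-24.4, 39.9). Then cos ∠FBP = BF·BP / (|BF||BP|), giving 41.2°.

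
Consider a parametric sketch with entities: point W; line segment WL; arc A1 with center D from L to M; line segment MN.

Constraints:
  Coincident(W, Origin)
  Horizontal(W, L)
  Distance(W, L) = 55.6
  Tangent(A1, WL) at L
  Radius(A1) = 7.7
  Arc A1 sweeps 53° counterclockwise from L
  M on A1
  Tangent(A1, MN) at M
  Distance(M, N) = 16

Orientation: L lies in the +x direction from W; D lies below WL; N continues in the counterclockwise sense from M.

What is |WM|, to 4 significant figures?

49.55

A1 meets WL tangentially, so DL is at right angles to WL, so D = L + (0, -7.7) = (55.60, -7.700). On A1, L sits at bearing 90° from D; a 53° counterclockwise sweep puts M at bearing 143°, so M = D + 7.7·(cos 143°, sin 143°) = (49.45, -3.066). Then |WM| = |M − W| = 49.55.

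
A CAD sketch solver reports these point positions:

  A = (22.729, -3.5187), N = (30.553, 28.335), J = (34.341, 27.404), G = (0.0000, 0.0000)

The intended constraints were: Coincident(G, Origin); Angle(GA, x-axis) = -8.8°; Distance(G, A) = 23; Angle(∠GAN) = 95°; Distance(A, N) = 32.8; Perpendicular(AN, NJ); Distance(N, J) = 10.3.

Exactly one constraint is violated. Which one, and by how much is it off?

Distance(N, J) = 10.3 — off by 6.40.

G = (0.00, 0.00) ✓; GA at -8.800° ✓; |GA| = 23.00 ✓; ∠GAN = 95.00° ✓; |AN| = 32.80 ✓; ∠(AN, NJ) = 90.01° ✓; |NJ| = 3.901 ✗.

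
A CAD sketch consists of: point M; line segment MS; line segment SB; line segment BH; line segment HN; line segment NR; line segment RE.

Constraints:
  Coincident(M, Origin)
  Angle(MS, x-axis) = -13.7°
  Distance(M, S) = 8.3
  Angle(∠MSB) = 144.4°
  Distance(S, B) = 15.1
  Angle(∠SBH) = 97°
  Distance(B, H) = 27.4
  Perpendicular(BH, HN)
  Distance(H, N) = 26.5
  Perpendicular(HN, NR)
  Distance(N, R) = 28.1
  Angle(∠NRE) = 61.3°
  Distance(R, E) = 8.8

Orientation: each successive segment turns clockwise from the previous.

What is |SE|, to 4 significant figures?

6.572

M is at the origin; MS runs at -13.7° with length 8.3, so S = (8.064, -1.966). ∠MSB = 144.4° gives SB at -49.30° from the x-axis; with |SB| = 15.1, B = (17.91, -13.41). ∠SBH = 97.0° gives BH at -132.3° from the x-axis; with |BH| = 27.4, H = (-0.5300, -33.68). The perpendicularity gives HN at right angles to BH, so HN runs at 137.7°; with |HN| = 26.5, N = (-20.13, -15.84). HN is perpendicular to NR, so NR runs at 47.70°; with |NR| = 28.1, R = (-1.219, 4.939). ∠NRE = 61.3° gives RE at -71.00° from the x-axis; with |RE| = 8.8, E = (1.646, -3.382). Then |SE| = |E − S| = 6.572.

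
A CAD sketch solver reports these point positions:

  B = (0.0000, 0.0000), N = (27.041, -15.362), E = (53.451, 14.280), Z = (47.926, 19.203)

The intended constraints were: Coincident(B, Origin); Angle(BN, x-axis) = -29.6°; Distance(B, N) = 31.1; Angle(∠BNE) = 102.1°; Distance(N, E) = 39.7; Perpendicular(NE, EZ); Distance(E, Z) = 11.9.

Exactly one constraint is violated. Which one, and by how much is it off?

Distance(E, Z) = 11.9 — off by 4.50.

B = (0.00, 0.00) ✓; BN at -29.60° ✓; |BN| = 31.10 ✓; ∠BNE = 102.1° ✓; |NE| = 39.70 ✓; ∠(NE, EZ) = 90.00° ✓; |EZ| = 7.400 ✗.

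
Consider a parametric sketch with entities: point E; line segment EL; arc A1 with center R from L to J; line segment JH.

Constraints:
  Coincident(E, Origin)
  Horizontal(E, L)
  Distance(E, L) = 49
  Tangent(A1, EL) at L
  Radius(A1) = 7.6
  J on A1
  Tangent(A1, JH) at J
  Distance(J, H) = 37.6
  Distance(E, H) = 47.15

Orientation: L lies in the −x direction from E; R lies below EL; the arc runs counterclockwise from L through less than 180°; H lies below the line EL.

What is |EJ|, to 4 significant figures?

55.76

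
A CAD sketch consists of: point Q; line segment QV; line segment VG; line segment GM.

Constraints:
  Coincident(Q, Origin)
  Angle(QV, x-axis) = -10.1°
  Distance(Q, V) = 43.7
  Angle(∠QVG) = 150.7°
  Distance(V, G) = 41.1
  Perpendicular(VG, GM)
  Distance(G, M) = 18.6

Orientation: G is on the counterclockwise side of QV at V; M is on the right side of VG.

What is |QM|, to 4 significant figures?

88.73

Q is at the origin; QV runs at -10.1° with length 43.7, so V = 43.7·(cos -10.1°, sin -10.1°) = (43.02, -7.664). ∠QVG = 150.7°, so VG runs at -10.1° + (180° − 150.7°) = 19.20° from the x-axis; with |VG| = 41.1, G = V + 41.1·(cos 19.20°, sin 19.20°) = (81.84, 5.853). The perpendicularity gives GM at right angles to VG; with |GM| = 18.6 on the right of VG, M = G + 18.6·(0.3289, -0.9444) = (87.95, -11.71). Then |QM| = |M − Q| = 88.73.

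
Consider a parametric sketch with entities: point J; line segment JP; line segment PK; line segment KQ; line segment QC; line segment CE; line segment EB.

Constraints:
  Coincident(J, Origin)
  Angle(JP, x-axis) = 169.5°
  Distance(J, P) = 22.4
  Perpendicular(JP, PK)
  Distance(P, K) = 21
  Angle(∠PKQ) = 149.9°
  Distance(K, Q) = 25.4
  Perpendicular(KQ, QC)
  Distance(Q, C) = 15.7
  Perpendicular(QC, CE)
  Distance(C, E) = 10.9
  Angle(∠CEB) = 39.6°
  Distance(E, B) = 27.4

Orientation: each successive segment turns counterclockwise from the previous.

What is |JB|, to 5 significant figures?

53.043

J is at the origin; JP runs at 169.5° with length 22.4, so P = (-22.025, 4.0821). The perpendicularity gives PK at right angles to JP, so PK runs at -100.50°; with |PK| = 21.0, K = (-25.852, -16.566). ∠PKQ = 149.9° gives KQ at -70.400° from the x-axis; with |KQ| = 25.4, Q = (-17.331, -40.495). The perpendicularity gives QC at right angles to KQ, so QC runs at 19.600°; with |QC| = 15.7, C = (-2.5411, -35.228). QC ⟂ CE, so CE runs at 109.60°; with |CE| = 10.9, E = (-6.1975, -24.960). ∠CEB = 39.6° gives EB at -110.00° from the x-axis; with |EB| = 27.4, B = (-15.569, -50.707). Then |JB| = |B − J| = 53.043.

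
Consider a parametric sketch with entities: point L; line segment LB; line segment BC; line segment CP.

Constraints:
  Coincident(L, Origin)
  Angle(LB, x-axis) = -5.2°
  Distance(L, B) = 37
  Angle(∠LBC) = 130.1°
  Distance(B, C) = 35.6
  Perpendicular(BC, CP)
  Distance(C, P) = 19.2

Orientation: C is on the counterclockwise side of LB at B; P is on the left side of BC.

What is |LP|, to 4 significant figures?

60.13

∠LBC = 130.1°, so BC runs at -5.2° + (180° − 130.1°) = 44.70° from the x-axis; with |BC| = 35.6, C = B + 35.6·(cos 44.70°, sin 44.70°) = (62.15, 21.69). BC is perpendicular to CP; with |CP| = 19.2 on the left of BC, P = C + 19.2·(-0.7034, 0.7108) = (48.65, 35.33). Then |LP| = |P − L| = 60.13.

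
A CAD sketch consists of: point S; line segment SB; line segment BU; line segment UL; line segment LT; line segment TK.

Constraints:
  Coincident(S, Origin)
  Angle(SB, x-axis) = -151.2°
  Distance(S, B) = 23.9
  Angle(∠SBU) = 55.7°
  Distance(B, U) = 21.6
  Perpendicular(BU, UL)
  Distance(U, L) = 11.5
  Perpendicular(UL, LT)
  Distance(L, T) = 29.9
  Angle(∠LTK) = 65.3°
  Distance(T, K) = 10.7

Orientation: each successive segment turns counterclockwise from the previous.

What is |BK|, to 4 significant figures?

4.222

S is at the origin; SB runs at -151.2° with length 23.9, so B = (-20.94, -11.51). ∠SBU = 55.7° gives BU at -26.90° from the x-axis; with |BU| = 21.6, U = (-1.681, -21.29). BU ⟂ UL, so UL runs at 63.10°; with |UL| = 11.5, L = (3.522, -11.03). UL is perpendicular to LT, so LT runs at 153.1°; with |LT| = 29.9, T = (-23.14, 2.497). ∠LTK = 65.3° gives TK at -92.20° from the x-axis; with |TK| = 10.7, K = (-23.55, -8.195). Then |BK| = |K − B| = 4.222.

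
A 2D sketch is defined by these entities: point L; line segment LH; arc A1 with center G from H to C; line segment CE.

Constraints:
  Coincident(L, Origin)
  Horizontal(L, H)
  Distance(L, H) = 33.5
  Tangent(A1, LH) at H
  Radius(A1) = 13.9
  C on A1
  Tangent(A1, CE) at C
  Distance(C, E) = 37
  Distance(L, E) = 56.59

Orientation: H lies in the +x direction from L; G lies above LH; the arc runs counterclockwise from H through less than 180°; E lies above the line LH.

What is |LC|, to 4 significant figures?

49.87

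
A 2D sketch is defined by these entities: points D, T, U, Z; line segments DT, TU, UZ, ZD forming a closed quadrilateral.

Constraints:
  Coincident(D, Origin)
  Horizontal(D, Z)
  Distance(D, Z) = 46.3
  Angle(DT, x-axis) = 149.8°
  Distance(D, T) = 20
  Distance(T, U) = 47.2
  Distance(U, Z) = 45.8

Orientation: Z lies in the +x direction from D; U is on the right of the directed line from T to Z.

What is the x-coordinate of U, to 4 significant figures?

10.26

Checks: |TU| = 47.20 ✓; |UZ| = 45.80 ✓.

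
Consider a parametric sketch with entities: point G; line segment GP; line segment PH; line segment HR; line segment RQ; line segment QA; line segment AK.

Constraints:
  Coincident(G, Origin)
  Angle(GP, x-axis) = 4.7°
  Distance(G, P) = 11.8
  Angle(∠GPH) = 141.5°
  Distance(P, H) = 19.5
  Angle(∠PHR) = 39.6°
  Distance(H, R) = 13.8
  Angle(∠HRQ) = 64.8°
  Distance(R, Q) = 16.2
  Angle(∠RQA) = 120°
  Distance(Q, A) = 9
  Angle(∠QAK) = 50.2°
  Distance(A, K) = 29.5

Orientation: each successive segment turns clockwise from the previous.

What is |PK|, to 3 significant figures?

21.2

G is at the origin; GP runs at 4.7° with length 11.8, so P = (11.8, 0.967). ∠GPH = 141.5° gives PH at -33.8° from the x-axis; with |PH| = 19.5, H = (28.0, -9.88). ∠PHR = 39.6° gives HR at -174° from the x-axis; with |HR| = 13.8, R = (14.2, -11.3). ∠HRQ = 64.8° gives RQ at 70.6° from the x-axis; with |RQ| = 16.2, Q = (19.6, 4.00). ∠RQA = 120.0° gives QA at 10.6° from the x-axis; with |QA| = 9.0, A = (28.5, 5.66). ∠QAK = 50.2° gives AK at -119° from the x-axis; with |AK| = 29.5, K = (14.1, -20.1). Then |PK| = |K − P| = 21.2.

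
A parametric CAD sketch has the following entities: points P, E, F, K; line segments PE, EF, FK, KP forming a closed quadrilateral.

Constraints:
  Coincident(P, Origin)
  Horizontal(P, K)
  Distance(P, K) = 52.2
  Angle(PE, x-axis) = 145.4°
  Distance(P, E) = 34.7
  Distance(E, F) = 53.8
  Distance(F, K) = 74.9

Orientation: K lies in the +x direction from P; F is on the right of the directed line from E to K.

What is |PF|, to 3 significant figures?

35.9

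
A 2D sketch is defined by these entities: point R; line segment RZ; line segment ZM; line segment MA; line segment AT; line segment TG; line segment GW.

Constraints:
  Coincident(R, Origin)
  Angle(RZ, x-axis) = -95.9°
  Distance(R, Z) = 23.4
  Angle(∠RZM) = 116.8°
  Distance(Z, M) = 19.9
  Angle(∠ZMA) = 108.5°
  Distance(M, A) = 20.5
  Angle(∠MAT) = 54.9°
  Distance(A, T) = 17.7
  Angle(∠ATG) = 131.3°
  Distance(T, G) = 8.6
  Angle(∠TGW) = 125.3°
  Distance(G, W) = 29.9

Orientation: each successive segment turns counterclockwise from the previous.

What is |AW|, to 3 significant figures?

39.2

R is at the origin; RZ runs at -95.9° with length 23.4, so Z = (-2.41, -23.3). ∠RZM = 116.8° gives ZM at -32.7° from the x-axis; with |ZM| = 19.9, M = (14.3, -34.0). ∠ZMA = 108.5° gives MA at 38.8° from the x-axis; with |MA| = 20.5, A = (30.3, -21.2). ∠MAT = 54.9° gives AT at 164° from the x-axis; with |AT| = 17.7, T = (13.3, -16.3). ∠ATG = 131.3° gives TG at -147° from the x-axis; with |TG| = 8.6, G = (6.07, -20.9). ∠TGW = 125.3° gives GW at -92.7° from the x-axis; with |GW| = 29.9, W = (4.66, -50.8). Then |AW| = |W − A| = 39.2.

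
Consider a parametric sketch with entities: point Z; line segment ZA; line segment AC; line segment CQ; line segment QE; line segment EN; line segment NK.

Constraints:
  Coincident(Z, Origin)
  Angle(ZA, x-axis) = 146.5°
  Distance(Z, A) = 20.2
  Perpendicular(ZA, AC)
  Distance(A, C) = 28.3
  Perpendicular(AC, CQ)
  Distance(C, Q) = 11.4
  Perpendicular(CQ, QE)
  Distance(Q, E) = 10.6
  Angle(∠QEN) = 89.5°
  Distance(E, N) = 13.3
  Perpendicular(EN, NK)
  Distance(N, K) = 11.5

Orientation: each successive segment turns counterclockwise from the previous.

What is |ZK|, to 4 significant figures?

36.65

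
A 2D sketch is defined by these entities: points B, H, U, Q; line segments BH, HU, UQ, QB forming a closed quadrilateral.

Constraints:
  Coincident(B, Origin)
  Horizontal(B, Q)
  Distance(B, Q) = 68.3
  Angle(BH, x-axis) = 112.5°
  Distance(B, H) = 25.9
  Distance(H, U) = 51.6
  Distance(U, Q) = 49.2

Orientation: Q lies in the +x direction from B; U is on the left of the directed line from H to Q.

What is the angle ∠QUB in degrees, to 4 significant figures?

80.89°

Checks: |HU| = 51.60 ✓; |UQ| = 49.20 ✓.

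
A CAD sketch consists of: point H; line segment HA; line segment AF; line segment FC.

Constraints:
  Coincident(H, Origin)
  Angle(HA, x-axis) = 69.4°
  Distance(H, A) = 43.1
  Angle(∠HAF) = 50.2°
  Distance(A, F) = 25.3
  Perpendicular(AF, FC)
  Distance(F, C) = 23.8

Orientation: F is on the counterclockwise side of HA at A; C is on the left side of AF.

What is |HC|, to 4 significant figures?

9.590

∠HAF = 50.2°, so AF runs at 69.4° + (180° − 50.2°) = 199.2° from the x-axis; with |AF| = 25.3, F = A + 25.3·(cos 199.2°, sin 199.2°) = (-8.728, 32.02). The perpendicularity gives FC at right angles to AF; with |FC| = 23.8 on the left of AF, C = F + 23.8·(0.3289, -0.9444) = (-0.9013, 9.548). Then |HC| = |C − H| = 9.590.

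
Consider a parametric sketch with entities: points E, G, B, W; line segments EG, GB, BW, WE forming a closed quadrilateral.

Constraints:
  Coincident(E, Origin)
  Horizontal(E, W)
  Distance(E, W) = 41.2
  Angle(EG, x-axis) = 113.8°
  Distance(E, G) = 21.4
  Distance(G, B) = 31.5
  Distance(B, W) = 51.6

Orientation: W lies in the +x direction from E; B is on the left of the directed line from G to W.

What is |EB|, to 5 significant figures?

44.699

E is at the origin; EW is horizontal with |EW| = 41.2 and W in +x, so W = (41.2, 0). EG runs at 113.8° with |EG| = 21.4, so G = (-8.6359, 19.580). B is determined by |GB| = 31.5 and |BW| = 51.6 together: it lies at the intersection of circle(G, 31.5) and circle(W, 51.6). With |GW| = 53.544, the foot of the radical line on GW is 11.175 from G and the perpendicular offset is √(31.5² − 11.175²) = 29.451. Taking the left-of-GW solution: B = (12.535, 42.905).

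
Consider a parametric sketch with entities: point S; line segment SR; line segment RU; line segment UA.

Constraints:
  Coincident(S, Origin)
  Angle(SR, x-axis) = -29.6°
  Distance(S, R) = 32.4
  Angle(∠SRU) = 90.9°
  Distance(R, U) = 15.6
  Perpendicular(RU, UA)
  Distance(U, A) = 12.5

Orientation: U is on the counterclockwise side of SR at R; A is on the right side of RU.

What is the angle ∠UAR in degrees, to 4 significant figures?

51.30°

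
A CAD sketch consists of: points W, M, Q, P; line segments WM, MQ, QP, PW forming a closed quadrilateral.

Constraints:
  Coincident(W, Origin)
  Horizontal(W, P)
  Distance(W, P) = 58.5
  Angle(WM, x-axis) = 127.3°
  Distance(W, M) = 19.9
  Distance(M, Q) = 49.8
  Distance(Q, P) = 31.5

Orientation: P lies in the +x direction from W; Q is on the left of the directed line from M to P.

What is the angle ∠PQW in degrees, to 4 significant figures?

100.6°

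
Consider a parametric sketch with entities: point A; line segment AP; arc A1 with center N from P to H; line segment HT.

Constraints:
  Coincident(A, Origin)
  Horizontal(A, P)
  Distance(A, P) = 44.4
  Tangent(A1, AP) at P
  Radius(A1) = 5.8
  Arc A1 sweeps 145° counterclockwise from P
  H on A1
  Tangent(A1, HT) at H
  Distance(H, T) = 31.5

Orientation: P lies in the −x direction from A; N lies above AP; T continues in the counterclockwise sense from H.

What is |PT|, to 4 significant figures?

36.39

A is at the origin; A and P share the same y with |AP| = 44.4 and P on the −x side, so P = (-44.40, 0.000). Since A1 is tangent to AP there, NP ⟂ AP, so N = P + (0, 5.8) = (-44.40, 5.800). On A1, P sits at bearing -90° from N; a 145° counterclockwise sweep puts H at bearing 55°, so H = N + 5.8·(cos 55°, sin 55°) = (-41.07, 10.55). Since A1 is tangent to HT there, NH ⟂ HT, so HT runs along (−sin 55°, cos 55°); with |HT| = 31.5, T = (-66.88, 28.62). Then |PT| = |T − P| = 36.39.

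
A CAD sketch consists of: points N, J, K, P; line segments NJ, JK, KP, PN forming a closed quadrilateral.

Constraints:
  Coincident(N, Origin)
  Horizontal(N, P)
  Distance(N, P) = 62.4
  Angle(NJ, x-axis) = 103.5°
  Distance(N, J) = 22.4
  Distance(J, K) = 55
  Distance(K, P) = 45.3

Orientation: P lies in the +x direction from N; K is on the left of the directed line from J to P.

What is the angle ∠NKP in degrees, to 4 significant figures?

68.82°

Checks: |JK| = 55.00 ✓; |KP| = 45.30 ✓.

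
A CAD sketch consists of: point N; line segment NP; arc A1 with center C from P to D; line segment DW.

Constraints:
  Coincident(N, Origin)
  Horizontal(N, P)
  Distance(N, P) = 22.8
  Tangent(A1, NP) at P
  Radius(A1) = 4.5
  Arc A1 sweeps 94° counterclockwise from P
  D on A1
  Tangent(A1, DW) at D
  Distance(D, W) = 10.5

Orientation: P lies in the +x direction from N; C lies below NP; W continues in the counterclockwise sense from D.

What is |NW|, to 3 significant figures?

24.4

On A1, P sits at bearing 90° from C; a 94° counterclockwise sweep puts D at bearing 184°, so D = C + 4.5·(cos 184°, sin 184°) = (18.3, -4.81). Tangency of A1 to DW means the radius CD is perpendicular to DW, so DW runs along (−sin 184°, cos 184°); with |DW| = 10.5, W = (19.0, -15.3). Then |NW| = |W − N| = 24.4.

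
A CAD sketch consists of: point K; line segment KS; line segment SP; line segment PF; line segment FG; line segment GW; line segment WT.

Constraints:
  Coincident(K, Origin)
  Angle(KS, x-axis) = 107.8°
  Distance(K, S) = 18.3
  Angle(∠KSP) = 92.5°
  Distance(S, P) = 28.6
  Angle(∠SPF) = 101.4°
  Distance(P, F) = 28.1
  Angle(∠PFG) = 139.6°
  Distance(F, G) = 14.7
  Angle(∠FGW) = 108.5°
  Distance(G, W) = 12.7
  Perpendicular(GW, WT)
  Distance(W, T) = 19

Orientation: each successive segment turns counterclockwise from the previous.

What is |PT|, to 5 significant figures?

22.111

K is at the origin; KS runs at 107.8° with length 18.3, so S = (-5.5942, 17.424). ∠KSP = 92.5° gives SP at -164.70° from the x-axis; with |SP| = 28.6, P = (-33.181, 9.8772). ∠SPF = 101.4° gives PF at -86.100° from the x-axis; with |PF| = 28.1, F = (-31.269, -18.158). ∠PFG = 139.6° gives FG at -45.700° from the x-axis; with |FG| = 14.7, G = (-21.003, -28.678). ∠FGW = 108.5° gives GW at 25.800° from the x-axis; with |GW| = 12.7, W = (-9.5686, -23.151). The perpendicularity gives WT at right angles to GW, so WT runs at 115.80°; with |WT| = 19.0, T = (-17.838, -6.0449). Then |PT| = |T − P| = 22.111.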